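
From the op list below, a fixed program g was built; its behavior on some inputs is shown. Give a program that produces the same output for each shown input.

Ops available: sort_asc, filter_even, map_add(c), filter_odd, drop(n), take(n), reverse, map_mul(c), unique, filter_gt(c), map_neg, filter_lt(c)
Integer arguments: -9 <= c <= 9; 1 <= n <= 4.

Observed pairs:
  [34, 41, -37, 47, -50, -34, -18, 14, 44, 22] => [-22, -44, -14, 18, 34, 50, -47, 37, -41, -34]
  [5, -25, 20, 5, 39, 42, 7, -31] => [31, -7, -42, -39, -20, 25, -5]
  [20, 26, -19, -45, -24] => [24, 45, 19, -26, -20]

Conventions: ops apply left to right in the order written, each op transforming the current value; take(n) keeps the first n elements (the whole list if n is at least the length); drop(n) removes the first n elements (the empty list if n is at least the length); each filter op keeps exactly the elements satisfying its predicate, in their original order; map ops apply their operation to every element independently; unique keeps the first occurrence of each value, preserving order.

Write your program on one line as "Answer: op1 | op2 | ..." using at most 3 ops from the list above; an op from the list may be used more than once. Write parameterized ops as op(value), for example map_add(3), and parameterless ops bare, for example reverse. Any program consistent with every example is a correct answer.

unique | map_neg | reverse

Check, running the answer program on each example:
  [34, 41, -37, 47, -50, -34, -18, 14, 44, 22] -> [34, 41, -37, 47, -50, -34, -18, 14, 44, 22] -> [-34, -41, 37, -47, 50, 34, 18, -14, -44, -22] -> [-22, -44, -14, 18, 34, 50, -47, 37, -41, -34]
  [5, -25, 20, 5, 39, 42, 7, -31] -> [5, -25, 20, 39, 42, 7, -31] -> [-5, 25, -20, -39, -42, -7, 31] -> [31, -7, -42, -39, -20, 25, -5]
  [20, 26, -19, -45, -24] -> [20, 26, -19, -45, -24] -> [-20, -26, 19, 45, 24] -> [24, 45, 19, -26, -20]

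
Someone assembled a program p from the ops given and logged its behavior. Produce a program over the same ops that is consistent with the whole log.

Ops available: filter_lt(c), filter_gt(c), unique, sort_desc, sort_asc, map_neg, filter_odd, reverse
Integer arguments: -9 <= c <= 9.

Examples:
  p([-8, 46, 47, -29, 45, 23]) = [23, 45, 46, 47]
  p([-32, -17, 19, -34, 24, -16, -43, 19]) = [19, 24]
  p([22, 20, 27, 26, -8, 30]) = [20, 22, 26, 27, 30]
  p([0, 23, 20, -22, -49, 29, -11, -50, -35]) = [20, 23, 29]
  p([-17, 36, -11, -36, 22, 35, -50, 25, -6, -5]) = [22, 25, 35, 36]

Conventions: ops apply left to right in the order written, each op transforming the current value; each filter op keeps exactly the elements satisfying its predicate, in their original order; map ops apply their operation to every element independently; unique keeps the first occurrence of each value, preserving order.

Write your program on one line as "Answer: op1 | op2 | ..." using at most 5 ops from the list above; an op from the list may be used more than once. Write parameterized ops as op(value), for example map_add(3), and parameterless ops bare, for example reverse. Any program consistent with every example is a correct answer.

unique | filter_gt(-2) | sort_desc | filter_gt(5) | sort_asc

Check, running the answer program on each example:
  [-8, 46, 47, -29, 45, 23] -> [-8, 46, 47, -29, 45, 23] -> [46, 47, 45, 23] -> [47, 46, 45, 23] -> [47, 46, 45, 23] -> [23, 45, 46, 47]
  [-32, -17, 19, -34, 24, -16, -43, 19] -> [-32, -17, 19, -34, 24, -16, -43] -> [19, 24] -> [24, 19] -> [24, 19] -> [19, 24]
  [22, 20, 27, 26, -8, 30] -> [22, 20, 27, 26, -8, 30] -> [22, 20, 27, 26, 30] -> [30, 27, 26, 22, 20] -> [30, 27, 26, 22, 20] -> [20, 22, 26, 27, 30]
  [0, 23, 20, -22, -49, 29, -11, -50, -35] -> [0, 23, 20, -22, -49, 29, -11, -50, -35] -> [0, 23, 20, 29] -> [29, 23, 20, 0] -> [29, 23, 20] -> [20, 23, 29]
  [-17, 36, -11, -36, 22, 35, -50, 25, -6, -5] -> [-17, 36, -11, -36, 22, 35, -50, 25, -6, -5] -> [36, 22, 35, 25] -> [36, 35, 25, 22] -> [36, 35, 25, 22] -> [22, 25, 35, 36]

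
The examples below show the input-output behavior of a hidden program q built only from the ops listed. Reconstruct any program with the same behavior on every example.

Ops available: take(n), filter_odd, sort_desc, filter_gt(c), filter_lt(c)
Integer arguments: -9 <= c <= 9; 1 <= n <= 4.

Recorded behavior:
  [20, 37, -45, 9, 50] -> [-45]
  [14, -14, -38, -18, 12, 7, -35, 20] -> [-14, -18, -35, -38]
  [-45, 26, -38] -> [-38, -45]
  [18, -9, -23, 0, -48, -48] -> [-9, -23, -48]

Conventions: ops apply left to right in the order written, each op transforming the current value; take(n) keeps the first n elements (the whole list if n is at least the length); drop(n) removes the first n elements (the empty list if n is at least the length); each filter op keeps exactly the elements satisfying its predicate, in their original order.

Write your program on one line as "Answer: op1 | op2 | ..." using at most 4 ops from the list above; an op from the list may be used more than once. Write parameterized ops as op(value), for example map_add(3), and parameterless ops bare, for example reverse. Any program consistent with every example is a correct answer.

sort_desc | filter_lt(1) | take(4) | filter_lt(-1)

Check, running the answer program on each example:
  [20, 37, -45, 9, 50] -> [50, 37, 20, 9, -45] -> [-45] -> [-45] -> [-45]
  [14, -14, -38, -18, 12, 7, -35, 20] -> [20, 14, 12, 7, -14, -18, -35, -38] -> [-14, -18, -35, -38] -> [-14, -18, -35, -38] -> [-14, -18, -35, -38]
  [-45, 26, -38] -> [26, -38, -45] -> [-38, -45] -> [-38, -45] -> [-38, -45]
  [18, -9, -23, 0, -48, -48] -> [18, 0, -9, -23, -48, -48] -> [0, -9, -23, -48, -48] -> [0, -9, -23, -48] -> [-9, -23, -48]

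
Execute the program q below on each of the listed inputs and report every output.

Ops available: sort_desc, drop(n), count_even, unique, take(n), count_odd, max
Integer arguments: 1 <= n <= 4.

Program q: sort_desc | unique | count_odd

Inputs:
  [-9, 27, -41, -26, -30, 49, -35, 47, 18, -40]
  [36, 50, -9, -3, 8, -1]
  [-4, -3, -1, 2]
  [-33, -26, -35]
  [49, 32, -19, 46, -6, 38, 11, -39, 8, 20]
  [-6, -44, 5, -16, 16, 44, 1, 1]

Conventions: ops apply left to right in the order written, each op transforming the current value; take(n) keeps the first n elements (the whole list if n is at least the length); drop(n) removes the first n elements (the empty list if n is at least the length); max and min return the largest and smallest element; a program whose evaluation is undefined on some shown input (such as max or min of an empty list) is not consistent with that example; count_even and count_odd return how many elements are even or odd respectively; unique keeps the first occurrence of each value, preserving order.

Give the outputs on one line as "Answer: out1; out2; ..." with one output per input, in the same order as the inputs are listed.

6; 3; 2; 2; 4; 2

Execution, op by op:
  [-9, 27, -41, -26, -30, 49, -35, 47, 18, -40] -> [49, 47, 27, 18, -9, -26, -30, -35, -40, -41] -> [49, 47, 27, 18, -9, -26, -30, -35, -40, -41] -> 6
  [36, 50, -9, -3, 8, -1] -> [50, 36, 8, -1, -3, -9] -> [50, 36, 8, -1, -3, -9] -> 3
  [-4, -3, -1, 2] -> [2, -1, -3, -4] -> [2, -1, -3, -4] -> 2
  [-33, -26, -35] -> [-26, -33, -35] -> [-26, -33, -35] -> 2
  [49, 32, -19, 46, -6, 38, 11, -39, 8, 20] -> [49, 46, 38, 32, 20, 11, 8, -6, -19, -39] -> [49, 46, 38, 32, 20, 11, 8, -6, -19, -39] -> 4
  [-6, -44, 5, -16, 16, 44, 1, 1] -> [44, 16, 5, 1, 1, -6, -16, -44] -> [44, 16, 5, 1, -6, -16, -44] -> 2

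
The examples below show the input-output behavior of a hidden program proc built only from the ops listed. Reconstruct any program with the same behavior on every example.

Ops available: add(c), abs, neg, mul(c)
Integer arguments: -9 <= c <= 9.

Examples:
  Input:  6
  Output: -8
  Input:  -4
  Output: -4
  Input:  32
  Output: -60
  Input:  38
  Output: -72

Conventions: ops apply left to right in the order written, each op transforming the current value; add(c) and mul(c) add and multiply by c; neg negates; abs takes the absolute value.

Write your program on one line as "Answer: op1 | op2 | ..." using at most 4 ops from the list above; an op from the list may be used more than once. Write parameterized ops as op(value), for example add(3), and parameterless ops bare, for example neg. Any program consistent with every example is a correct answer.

mul(-2) | abs | neg | add(4)

Check, running the answer program on each example:
  6 -> -12 -> 12 -> -12 -> -8
  -4 -> 8 -> 8 -> -8 -> -4
  32 -> -64 -> 64 -> -64 -> -60
  38 -> -76 -> 76 -> -76 -> -72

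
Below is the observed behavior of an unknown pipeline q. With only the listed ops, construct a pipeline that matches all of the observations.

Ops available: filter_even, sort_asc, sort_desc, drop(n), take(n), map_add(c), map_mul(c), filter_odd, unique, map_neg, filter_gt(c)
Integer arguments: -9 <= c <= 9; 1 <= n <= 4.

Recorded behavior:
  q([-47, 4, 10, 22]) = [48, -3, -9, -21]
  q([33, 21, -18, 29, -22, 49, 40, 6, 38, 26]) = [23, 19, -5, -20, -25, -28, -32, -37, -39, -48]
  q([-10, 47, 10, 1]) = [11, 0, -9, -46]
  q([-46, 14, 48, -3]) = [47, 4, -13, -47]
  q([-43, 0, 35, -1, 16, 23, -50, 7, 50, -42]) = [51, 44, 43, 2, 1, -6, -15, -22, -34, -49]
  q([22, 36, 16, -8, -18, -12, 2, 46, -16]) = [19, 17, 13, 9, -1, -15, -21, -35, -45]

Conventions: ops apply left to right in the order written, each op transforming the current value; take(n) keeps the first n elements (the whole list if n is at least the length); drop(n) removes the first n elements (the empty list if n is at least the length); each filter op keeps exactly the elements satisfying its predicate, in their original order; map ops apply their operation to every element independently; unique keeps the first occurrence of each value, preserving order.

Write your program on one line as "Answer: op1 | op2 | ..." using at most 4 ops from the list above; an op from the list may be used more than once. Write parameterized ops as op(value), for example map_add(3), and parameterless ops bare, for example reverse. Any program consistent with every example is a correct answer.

map_add(-7) | sort_asc | map_add(6) | map_mul(-1)

Check, running the answer program on each example:
  [-47, 4, 10, 22] -> [-54, -3, 3, 15] -> [-54, -3, 3, 15] -> [-48, 3, 9, 21] -> [48, -3, -9, -21]
  [33, 21, -18, 29, -22, 49, 40, 6, 38, 26] -> [26, 14, -25, 22, -29, 42, 33, -1, 31, 19] -> [-29, -25, -1, 14, 19, 22, 26, 31, 33, 42] -> [-23, -19, 5, 20, 25, 28, 32, 37, 39, 48] -> [23, 19, -5, -20, -25, -28, -32, -37, -39, -48]
  [-10, 47, 10, 1] -> [-17, 40, 3, -6] -> [-17, -6, 3, 40] -> [-11, 0, 9, 46] -> [11, 0, -9, -46]
  [-46, 14, 48, -3] -> [-53, 7, 41, -10] -> [-53, -10, 7, 41] -> [-47, -4, 13, 47] -> [47, 4, -13, -47]
  [-43, 0, 35, -1, 16, 23, -50, 7, 50, -42] -> [-50, -7, 28, -8, 9, 16, -57, 0, 43, -49] -> [-57, -50, -49, -8, -7, 0, 9, 16, 28, 43] -> [-51, -44, -43, -2, -1, 6, 15, 22, 34, 49] -> [51, 44, 43, 2, 1, -6, -15, -22, -34, -49]
  [22, 36, 16, -8, -18, -12, 2, 46, -16] -> [15, 29, 9, -15, -25, -19, -5, 39, -23] -> [-25, -23, -19, -15, -5, 9, 15, 29, 39] -> [-19, -17, -13, -9, 1, 15, 21, 35, 45] -> [19, 17, 13, 9, -1, -15, -21, -35, -45]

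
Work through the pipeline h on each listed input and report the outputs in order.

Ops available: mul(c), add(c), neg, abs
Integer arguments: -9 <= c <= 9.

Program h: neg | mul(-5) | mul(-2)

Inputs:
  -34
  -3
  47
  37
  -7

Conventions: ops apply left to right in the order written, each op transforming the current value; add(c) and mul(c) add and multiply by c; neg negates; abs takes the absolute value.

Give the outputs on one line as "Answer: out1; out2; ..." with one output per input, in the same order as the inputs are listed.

340; 30; -470; -370; 70

Execution, op by op:
  -34 -> 34 -> -170 -> 340
  -3 -> 3 -> -15 -> 30
  47 -> -47 -> 235 -> -470
  37 -> -37 -> 185 -> -370
  -7 -> 7 -> -35 -> 70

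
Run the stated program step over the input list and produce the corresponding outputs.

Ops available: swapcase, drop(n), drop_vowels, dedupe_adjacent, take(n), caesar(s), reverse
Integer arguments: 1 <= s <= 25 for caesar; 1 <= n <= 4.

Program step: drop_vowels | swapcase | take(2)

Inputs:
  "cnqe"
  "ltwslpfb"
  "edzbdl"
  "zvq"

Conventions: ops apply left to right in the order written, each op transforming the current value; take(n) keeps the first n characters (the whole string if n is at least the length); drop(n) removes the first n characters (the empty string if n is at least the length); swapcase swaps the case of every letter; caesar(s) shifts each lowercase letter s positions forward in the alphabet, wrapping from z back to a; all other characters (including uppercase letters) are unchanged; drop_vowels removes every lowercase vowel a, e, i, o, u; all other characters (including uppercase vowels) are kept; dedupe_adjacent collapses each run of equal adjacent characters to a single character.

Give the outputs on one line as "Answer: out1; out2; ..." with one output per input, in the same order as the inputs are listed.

"CN"; "LT"; "DZ"; "ZV"

Execution, op by op:
  "cnqe" -> "cnq" -> "CNQ" -> "CN"
  "ltwslpfb" -> "ltwslpfb" -> "LTWSLPFB" -> "LT"
  "edzbdl" -> "dzbdl" -> "DZBDL" -> "DZ"
  "zvq" -> "zvq" -> "ZVQ" -> "ZV"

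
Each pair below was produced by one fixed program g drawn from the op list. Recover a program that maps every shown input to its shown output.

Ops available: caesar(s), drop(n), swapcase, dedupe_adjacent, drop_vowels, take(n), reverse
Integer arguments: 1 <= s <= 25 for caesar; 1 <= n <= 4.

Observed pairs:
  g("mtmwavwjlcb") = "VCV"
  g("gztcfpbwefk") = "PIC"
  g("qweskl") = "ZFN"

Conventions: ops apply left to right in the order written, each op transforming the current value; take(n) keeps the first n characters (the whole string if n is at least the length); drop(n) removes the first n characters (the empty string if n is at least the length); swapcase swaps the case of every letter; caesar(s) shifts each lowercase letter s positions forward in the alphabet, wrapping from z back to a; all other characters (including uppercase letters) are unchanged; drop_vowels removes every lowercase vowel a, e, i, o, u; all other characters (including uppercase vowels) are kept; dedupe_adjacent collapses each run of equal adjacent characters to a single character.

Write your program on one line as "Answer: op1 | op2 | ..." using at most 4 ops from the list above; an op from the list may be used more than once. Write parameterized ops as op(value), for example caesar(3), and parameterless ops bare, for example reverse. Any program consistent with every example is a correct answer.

caesar(9) | take(3) | swapcase

Check, running the answer program on each example:
  "mtmwavwjlcb" -> "vcvfjefsulk" -> "vcv" -> "VCV"
  "gztcfpbwefk" -> "picloykfnot" -> "pic" -> "PIC"
  "qweskl" -> "zfnbtu" -> "zfn" -> "ZFN"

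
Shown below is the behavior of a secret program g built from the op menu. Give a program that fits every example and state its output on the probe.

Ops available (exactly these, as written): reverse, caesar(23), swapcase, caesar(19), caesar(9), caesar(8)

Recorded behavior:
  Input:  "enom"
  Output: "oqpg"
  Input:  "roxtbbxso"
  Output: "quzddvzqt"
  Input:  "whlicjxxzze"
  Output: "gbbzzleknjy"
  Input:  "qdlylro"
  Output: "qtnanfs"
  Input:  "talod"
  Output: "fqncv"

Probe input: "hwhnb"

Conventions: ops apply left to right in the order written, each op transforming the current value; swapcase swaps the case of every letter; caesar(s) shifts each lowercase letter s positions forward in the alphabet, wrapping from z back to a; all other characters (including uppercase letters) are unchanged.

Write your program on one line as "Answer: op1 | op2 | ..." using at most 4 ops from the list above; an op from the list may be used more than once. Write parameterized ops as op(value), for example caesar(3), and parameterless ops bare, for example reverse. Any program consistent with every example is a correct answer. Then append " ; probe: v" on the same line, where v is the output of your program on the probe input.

caesar(9) | caesar(19) | reverse ; probe: "dpjyj"

Check, running the answer program on each example:
  "enom" -> "nwxv" -> "gpqo" -> "oqpg"
  "roxtbbxso" -> "axgckkgbx" -> "tqzvddzuq" -> "quzddvzqt"
  "whlicjxxzze" -> "fqurlsggiin" -> "yjnkelzzbbg" -> "gbbzzleknjy"
  "qdlylro" -> "zmuhuax" -> "sfnantq" -> "qtnanfs"
  "talod" -> "cjuxm" -> "vcnqf" -> "fqncv"
  probe: "hwhnb" -> "qfqwk" -> "jyjpd" -> "dpjyj"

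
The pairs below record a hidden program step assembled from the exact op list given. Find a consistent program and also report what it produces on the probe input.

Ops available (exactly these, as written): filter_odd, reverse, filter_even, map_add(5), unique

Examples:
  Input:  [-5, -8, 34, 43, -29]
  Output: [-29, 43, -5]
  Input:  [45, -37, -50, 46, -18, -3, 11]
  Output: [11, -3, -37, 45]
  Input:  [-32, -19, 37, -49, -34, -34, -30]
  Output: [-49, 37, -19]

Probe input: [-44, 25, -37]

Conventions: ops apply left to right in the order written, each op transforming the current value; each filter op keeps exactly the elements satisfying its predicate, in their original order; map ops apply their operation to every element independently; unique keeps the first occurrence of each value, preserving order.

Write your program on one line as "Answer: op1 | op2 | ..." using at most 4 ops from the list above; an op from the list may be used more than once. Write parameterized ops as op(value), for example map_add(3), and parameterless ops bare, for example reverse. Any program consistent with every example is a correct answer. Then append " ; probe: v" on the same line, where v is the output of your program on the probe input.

unique | filter_odd | reverse ; probe: [-37, 25]

Check, running the answer program on each example:
  [-5, -8, 34, 43, -29] -> [-5, -8, 34, 43, -29] -> [-5, 43, -29] -> [-29, 43, -5]
  [45, -37, -50, 46, -18, -3, 11] -> [45, -37, -50, 46, -18, -3, 11] -> [45, -37, -3, 11] -> [11, -3, -37, 45]
  [-32, -19, 37, -49, -34, -34, -30] -> [-32, -19, 37, -49, -34, -30] -> [-19, 37, -49] -> [-49, 37, -19]
  probe: [-44, 25, -37] -> [-44, 25, -37] -> [25, -37] -> [-37, 25]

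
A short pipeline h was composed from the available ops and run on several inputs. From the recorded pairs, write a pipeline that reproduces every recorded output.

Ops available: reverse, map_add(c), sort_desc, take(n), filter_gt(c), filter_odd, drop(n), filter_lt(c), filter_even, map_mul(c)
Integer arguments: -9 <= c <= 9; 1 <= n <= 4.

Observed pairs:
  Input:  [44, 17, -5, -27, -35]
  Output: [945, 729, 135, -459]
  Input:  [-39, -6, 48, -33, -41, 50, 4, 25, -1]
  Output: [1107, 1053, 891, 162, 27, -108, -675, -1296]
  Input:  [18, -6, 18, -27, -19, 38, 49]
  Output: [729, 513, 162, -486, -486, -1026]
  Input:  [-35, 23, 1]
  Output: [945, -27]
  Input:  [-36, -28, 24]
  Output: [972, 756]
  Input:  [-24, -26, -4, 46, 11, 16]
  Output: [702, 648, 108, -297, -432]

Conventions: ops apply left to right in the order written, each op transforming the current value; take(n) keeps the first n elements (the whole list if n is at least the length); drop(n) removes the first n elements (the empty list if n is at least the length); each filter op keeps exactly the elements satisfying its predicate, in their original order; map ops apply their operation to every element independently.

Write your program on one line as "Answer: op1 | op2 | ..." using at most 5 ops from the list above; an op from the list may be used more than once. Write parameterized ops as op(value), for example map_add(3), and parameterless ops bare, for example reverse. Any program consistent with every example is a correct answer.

sort_desc | map_mul(-9) | map_mul(3) | drop(1) | sort_desc

Check, running the answer program on each example:
  [44, 17, -5, -27, -35] -> [44, 17, -5, -27, -35] -> [-396, -153, 45, 243, 315] -> [-1188, -459, 135, 729, 945] -> [-459, 135, 729, 945] -> [945, 729, 135, -459]
  [-39, -6, 48, -33, -41, 50, 4, 25, -1] -> [50, 48, 25, 4, -1, -6, -33, -39, -41] -> [-450, -432, -225, -36, 9, 54, 297, 351, 369] -> [-1350, -1296, -675, -108, 27, 162, 891, 1053, 1107] -> [-1296, -675, -108, 27, 162, 891, 1053, 1107] -> [1107, 1053, 891, 162, 27, -108, -675, -1296]
  [18, -6, 18, -27, -19, 38, 49] -> [49, 38, 18, 18, -6, -19, -27] -> [-441, -342, -162, -162, 54, 171, 243] -> [-1323, -1026, -486, -486, 162, 513, 729] -> [-1026, -486, -486, 162, 513, 729] -> [729, 513, 162, -486, -486, -1026]
  [-35, 23, 1] -> [23, 1, -35] -> [-207, -9, 315] -> [-621, -27, 945] -> [-27, 945] -> [945, -27]
  [-36, -28, 24] -> [24, -28, -36] -> [-216, 252, 324] -> [-648, 756, 972] -> [756, 972] -> [972, 756]
  [-24, -26, -4, 46, 11, 16] -> [46, 16, 11, -4, -24, -26] -> [-414, -144, -99, 36, 216, 234] -> [-1242, -432, -297, 108, 648, 702] -> [-432, -297, 108, 648, 702] -> [702, 648, 108, -297, -432]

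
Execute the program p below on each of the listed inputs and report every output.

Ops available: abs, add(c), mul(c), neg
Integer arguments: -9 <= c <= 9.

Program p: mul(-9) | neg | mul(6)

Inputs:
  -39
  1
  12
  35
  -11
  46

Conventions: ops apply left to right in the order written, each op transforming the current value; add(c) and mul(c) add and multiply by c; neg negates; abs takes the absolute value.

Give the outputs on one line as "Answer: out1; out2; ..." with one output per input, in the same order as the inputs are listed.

-2106; 54; 648; 1890; -594; 2484

Execution, op by op:
  -39 -> 351 -> -351 -> -2106
  1 -> -9 -> 9 -> 54
  12 -> -108 -> 108 -> 648
  35 -> -315 -> 315 -> 1890
  -11 -> 99 -> -99 -> -594
  46 -> -414 -> 414 -> 2484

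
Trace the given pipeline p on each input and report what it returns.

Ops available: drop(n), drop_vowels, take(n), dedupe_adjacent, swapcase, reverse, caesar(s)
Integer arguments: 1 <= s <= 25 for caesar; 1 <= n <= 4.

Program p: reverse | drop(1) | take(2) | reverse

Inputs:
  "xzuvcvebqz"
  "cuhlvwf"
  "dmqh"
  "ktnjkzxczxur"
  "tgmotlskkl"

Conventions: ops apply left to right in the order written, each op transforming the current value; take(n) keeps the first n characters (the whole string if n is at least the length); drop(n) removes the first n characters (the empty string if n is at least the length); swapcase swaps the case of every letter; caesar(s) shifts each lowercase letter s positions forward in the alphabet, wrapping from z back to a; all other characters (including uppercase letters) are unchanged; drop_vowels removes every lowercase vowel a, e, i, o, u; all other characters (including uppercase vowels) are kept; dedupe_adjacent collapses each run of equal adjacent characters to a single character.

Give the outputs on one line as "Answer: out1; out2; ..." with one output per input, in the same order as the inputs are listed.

"bq"; "vw"; "mq"; "xu"; "kk"

Execution, op by op:
  "xzuvcvebqz" -> "zqbevcvuzx" -> "qbevcvuzx" -> "qb" -> "bq"
  "cuhlvwf" -> "fwvlhuc" -> "wvlhuc" -> "wv" -> "vw"
  "dmqh" -> "hqmd" -> "qmd" -> "qm" -> "mq"
  "ktnjkzxczxur" -> "ruxzcxzkjntk" -> "uxzcxzkjntk" -> "ux" -> "xu"
  "tgmotlskkl" -> "lkksltomgt" -> "kksltomgt" -> "kk" -> "kk"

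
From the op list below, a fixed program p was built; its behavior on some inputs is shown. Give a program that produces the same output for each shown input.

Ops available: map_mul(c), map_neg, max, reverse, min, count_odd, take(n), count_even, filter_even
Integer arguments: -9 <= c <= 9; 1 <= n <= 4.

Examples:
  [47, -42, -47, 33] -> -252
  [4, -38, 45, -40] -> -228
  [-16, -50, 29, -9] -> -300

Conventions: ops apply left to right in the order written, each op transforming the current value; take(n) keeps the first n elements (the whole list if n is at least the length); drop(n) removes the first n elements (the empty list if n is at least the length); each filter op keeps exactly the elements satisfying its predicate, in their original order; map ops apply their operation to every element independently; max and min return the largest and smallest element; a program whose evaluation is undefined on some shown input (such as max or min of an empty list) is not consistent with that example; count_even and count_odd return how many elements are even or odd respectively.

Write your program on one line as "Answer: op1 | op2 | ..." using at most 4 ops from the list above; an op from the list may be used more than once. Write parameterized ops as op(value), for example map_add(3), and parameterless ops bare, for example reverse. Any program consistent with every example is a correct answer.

take(2) | filter_even | map_mul(6) | min

Check, running the answer program on each example:
  [47, -42, -47, 33] -> [47, -42] -> [-42] -> [-252] -> -252
  [4, -38, 45, -40] -> [4, -38] -> [4, -38] -> [24, -228] -> -228
  [-16, -50, 29, -9] -> [-16, -50] -> [-16, -50] -> [-96, -300] -> -300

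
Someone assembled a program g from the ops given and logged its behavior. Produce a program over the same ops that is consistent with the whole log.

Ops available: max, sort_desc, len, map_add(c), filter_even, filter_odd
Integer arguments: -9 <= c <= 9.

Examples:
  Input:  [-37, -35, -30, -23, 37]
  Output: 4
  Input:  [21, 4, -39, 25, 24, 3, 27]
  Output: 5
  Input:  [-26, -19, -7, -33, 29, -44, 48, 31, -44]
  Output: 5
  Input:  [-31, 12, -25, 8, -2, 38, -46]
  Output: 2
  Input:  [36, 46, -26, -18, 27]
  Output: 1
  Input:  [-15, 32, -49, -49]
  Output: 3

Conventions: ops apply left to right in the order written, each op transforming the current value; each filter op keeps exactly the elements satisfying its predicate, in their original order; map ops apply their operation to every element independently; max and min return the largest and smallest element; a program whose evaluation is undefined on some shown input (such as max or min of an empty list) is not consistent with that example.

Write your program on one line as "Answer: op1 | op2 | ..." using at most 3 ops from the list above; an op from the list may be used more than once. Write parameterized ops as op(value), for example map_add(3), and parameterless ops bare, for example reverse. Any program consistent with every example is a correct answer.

filter_odd | len

Check, running the answer program on each example:
  [-37, -35, -30, -23, 37] -> [-37, -35, -23, 37] -> 4
  [21, 4, -39, 25, 24, 3, 27] -> [21, -39, 25, 3, 27] -> 5
  [-26, -19, -7, -33, 29, -44, 48, 31, -44] -> [-19, -7, -33, 29, 31] -> 5
  [-31, 12, -25, 8, -2, 38, -46] -> [-31, -25] -> 2
  [36, 46, -26, -18, 27] -> [27] -> 1
  [-15, 32, -49, -49] -> [-15, -49, -49] -> 3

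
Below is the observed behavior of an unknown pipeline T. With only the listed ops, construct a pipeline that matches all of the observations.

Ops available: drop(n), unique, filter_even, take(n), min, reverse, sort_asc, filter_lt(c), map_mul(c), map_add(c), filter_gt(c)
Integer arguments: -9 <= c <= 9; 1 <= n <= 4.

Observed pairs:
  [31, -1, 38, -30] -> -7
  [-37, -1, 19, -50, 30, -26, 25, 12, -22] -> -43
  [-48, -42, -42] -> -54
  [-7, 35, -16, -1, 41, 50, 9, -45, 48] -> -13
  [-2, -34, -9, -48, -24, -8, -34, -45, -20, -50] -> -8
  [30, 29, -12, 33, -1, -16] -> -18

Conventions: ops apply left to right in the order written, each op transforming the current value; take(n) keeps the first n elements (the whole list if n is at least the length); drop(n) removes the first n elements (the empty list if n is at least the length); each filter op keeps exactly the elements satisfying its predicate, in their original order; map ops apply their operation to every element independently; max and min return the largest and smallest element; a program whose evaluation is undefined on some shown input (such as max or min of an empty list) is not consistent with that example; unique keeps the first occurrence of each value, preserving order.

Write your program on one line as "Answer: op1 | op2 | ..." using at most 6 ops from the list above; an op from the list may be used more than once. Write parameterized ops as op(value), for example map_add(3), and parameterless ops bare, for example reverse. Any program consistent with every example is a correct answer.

map_add(-1) | map_add(-5) | filter_lt(5) | take(1) | min

Check, running the answer program on each example:
  [31, -1, 38, -30] -> [30, -2, 37, -31] -> [25, -7, 32, -36] -> [-7, -36] -> [-7] -> -7
  [-37, -1, 19, -50, 30, -26, 25, 12, -22] -> [-38, -2, 18, -51, 29, -27, 24, 11, -23] -> [-43, -7, 13, -56, 24, -32, 19, 6, -28] -> [-43, -7, -56, -32, -28] -> [-43] -> -43
  [-48, -42, -42] -> [-49, -43, -43] -> [-54, -48, -48] -> [-54, -48, -48] -> [-54] -> -54
  [-7, 35, -16, -1, 41, 50, 9, -45, 48] -> [-8, 34, -17, -2, 40, 49, 8, -46, 47] -> [-13, 29, -22, -7, 35, 44, 3, -51, 42] -> [-13, -22, -7, 3, -51] -> [-13] -> -13
  [-2, -34, -9, -48, -24, -8, -34, -45, -20, -50] -> [-3, -35, -10, -49, -25, -9, -35, -46, -21, -51] -> [-8, -40, -15, -54, -30, -14, -40, -51, -26, -56] -> [-8, -40, -15, -54, -30, -14, -40, -51, -26, -56] -> [-8] -> -8
  [30, 29, -12, 33, -1, -16] -> [29, 28, -13, 32, -2, -17] -> [24, 23, -18, 27, -7, -22] -> [-18, -7, -22] -> [-18] -> -18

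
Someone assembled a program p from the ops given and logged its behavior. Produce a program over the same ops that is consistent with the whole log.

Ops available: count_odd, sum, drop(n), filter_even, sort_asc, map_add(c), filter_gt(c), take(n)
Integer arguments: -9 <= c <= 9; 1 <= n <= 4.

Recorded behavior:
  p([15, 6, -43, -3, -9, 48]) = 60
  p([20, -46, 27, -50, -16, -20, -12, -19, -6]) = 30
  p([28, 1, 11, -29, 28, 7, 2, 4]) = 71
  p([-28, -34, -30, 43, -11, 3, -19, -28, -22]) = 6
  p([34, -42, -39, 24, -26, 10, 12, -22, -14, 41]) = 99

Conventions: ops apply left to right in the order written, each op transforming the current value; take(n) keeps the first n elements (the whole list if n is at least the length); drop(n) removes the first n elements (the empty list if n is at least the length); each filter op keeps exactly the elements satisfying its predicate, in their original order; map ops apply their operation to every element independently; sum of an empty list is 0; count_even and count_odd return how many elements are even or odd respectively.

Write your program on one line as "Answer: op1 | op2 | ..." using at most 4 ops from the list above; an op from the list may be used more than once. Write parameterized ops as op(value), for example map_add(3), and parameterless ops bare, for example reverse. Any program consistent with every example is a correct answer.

map_add(3) | filter_gt(2) | drop(1) | sum

Check, running the answer program on each example:
  [15, 6, -43, -3, -9, 48] -> [18, 9, -40, 0, -6, 51] -> [18, 9, 51] -> [9, 51] -> 60
  [20, -46, 27, -50, -16, -20, -12, -19, -6] -> [23, -43, 30, -47, -13, -17, -9, -16, -3] -> [23, 30] -> [30] -> 30
  [28, 1, 11, -29, 28, 7, 2, 4] -> [31, 4, 14, -26, 31, 10, 5, 7] -> [31, 4, 14, 31, 10, 5, 7] -> [4, 14, 31, 10, 5, 7] -> 71
  [-28, -34, -30, 43, -11, 3, -19, -28, -22] -> [-25, -31, -27, 46, -8, 6, -16, -25, -19] -> [46, 6] -> [6] -> 6
  [34, -42, -39, 24, -26, 10, 12, -22, -14, 41] -> [37, -39, -36, 27, -23, 13, 15, -19, -11, 44] -> [37, 27, 13, 15, 44] -> [27, 13, 15, 44] -> 99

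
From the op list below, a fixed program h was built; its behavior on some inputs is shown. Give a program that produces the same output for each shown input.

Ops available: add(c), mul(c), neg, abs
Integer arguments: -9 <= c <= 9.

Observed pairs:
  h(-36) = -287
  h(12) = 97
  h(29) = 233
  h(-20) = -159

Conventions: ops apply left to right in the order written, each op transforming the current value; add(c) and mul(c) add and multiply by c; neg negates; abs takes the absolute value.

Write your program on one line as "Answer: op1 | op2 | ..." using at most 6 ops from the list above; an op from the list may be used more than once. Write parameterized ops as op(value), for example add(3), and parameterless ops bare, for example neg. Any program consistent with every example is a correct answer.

mul(8) | add(-5) | add(9) | add(1) | add(-4)

Check, running the answer program on each example:
  -36 -> -288 -> -293 -> -284 -> -283 -> -287
  12 -> 96 -> 91 -> 100 -> 101 -> 97
  29 -> 232 -> 227 -> 236 -> 237 -> 233
  -20 -> -160 -> -165 -> -156 -> -155 -> -159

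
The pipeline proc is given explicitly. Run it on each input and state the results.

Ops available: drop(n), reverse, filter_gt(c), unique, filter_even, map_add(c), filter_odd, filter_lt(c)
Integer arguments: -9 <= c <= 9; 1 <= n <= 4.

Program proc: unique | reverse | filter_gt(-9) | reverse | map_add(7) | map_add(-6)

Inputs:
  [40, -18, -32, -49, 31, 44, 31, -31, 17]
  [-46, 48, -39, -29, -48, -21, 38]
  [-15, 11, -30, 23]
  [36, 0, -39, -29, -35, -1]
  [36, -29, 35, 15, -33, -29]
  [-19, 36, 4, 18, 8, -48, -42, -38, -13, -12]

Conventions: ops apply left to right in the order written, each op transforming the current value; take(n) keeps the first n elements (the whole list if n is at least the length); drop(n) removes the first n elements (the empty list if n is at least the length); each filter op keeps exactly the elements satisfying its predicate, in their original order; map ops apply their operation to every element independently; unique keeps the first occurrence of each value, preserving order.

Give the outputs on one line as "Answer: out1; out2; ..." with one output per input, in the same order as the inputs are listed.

[41, 32, 45, 18]; [49, 39]; [12, 24]; [37, 1, 0]; [37, 36, 16]; [37, 5, 19, 9]

Execution, op by op:
  [40, -18, -32, -49, 31, 44, 31, -31, 17] -> [40, -18, -32, -49, 31, 44, -31, 17] -> [17, -31, 44, 31, -49, -32, -18, 40] -> [17, 44, 31, 40] -> [40, 31, 44, 17] -> [47, 38, 51, 24] -> [41, 32, 45, 18]
  [-46, 48, -39, -29, -48, -21, 38] -> [-46, 48, -39, -29, -48, -21, 38] -> [38, -21, -48, -29, -39, 48, -46] -> [38, 48] -> [48, 38] -> [55, 45] -> [49, 39]
  [-15, 11, -30, 23] -> [-15, 11, -30, 23] -> [23, -30, 11, -15] -> [23, 11] -> [11, 23] -> [18, 30] -> [12, 24]
  [36, 0, -39, -29, -35, -1] -> [36, 0, -39, -29, -35, -1] -> [-1, -35, -29, -39, 0, 36] -> [-1, 0, 36] -> [36, 0, -1] -> [43, 7, 6] -> [37, 1, 0]
  [36, -29, 35, 15, -33, -29] -> [36, -29, 35, 15, -33] -> [-33, 15, 35, -29, 36] -> [15, 35, 36] -> [36, 35, 15] -> [43, 42, 22] -> [37, 36, 16]
  [-19, 36, 4, 18, 8, -48, -42, -38, -13, -12] -> [-19, 36, 4, 18, 8, -48, -42, -38, -13, -12] -> [-12, -13, -38, -42, -48, 8, 18, 4, 36, -19] -> [8, 18, 4, 36] -> [36, 4, 18, 8] -> [43, 11, 25, 15] -> [37, 5, 19, 9]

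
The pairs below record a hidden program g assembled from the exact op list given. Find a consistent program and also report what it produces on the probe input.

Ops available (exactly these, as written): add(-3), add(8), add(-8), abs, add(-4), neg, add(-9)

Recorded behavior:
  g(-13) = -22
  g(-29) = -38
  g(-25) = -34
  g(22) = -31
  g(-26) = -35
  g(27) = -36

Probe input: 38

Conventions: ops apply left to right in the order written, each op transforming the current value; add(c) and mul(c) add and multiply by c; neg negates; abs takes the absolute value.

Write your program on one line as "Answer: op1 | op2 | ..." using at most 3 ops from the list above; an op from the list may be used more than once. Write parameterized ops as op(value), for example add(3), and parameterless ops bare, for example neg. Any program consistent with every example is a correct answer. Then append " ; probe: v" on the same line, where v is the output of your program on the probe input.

abs | neg | add(-9) ; probe: -47

Check, running the answer program on each example:
  -13 -> 13 -> -13 -> -22
  -29 -> 29 -> -29 -> -38
  -25 -> 25 -> -25 -> -34
  22 -> 22 -> -22 -> -31
  -26 -> 26 -> -26 -> -35
  27 -> 27 -> -27 -> -36
  probe: 38 -> 38 -> -38 -> -47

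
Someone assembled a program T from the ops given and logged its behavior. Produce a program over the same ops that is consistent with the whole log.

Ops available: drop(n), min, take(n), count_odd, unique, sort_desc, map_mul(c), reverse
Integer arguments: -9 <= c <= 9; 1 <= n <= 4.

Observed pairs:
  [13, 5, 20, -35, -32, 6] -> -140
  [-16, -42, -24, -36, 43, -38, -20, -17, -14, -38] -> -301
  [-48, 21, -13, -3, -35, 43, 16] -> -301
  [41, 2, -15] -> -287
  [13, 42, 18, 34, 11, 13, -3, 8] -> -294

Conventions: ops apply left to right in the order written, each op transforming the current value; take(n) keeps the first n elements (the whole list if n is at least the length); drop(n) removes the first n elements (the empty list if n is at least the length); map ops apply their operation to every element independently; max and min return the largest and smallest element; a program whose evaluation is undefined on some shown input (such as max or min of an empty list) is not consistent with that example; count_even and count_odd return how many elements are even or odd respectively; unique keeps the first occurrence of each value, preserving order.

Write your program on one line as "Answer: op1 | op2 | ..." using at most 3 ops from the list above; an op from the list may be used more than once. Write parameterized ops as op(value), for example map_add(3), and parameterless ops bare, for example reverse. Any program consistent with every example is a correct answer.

sort_desc | map_mul(-7) | min

Check, running the answer program on each example:
  [13, 5, 20, -35, -32, 6] -> [20, 13, 6, 5, -32, -35] -> [-140, -91, -42, -35, 224, 245] -> -140
  [-16, -42, -24, -36, 43, -38, -20, -17, -14, -38] -> [43, -14, -16, -17, -20, -24, -36, -38, -38, -42] -> [-301, 98, 112, 119, 140, 168, 252, 266, 266, 294] -> -301
  [-48, 21, -13, -3, -35, 43, 16] -> [43, 21, 16, -3, -13, -35, -48] -> [-301, -147, -112, 21, 91, 245, 336] -> -301
  [41, 2, -15] -> [41, 2, -15] -> [-287, -14, 105] -> -287
  [13, 42, 18, 34, 11, 13, -3, 8] -> [42, 34, 18, 13, 13, 11, 8, -3] -> [-294, -238, -126, -91, -91, -77, -56, 21] -> -294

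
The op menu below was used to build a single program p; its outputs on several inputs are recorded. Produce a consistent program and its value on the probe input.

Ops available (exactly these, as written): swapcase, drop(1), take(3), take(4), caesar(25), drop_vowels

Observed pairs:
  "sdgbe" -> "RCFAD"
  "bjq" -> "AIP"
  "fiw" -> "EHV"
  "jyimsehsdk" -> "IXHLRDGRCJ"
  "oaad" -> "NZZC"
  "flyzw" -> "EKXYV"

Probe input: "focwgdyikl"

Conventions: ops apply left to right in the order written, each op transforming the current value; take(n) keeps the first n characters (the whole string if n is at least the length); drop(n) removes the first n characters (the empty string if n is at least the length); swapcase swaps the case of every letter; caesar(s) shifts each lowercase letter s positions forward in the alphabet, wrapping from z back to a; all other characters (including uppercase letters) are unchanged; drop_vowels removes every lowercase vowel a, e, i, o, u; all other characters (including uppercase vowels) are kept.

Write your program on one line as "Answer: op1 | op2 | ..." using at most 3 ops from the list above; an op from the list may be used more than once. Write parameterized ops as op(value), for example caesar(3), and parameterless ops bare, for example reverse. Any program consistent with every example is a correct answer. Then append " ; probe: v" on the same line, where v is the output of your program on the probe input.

caesar(25) | swapcase ; probe: "ENBVFCXHJK"

Check, running the answer program on each example:
  "sdgbe" -> "rcfad" -> "RCFAD"
  "bjq" -> "aip" -> "AIP"
  "fiw" -> "ehv" -> "EHV"
  "jyimsehsdk" -> "ixhlrdgrcj" -> "IXHLRDGRCJ"
  "oaad" -> "nzzc" -> "NZZC"
  "flyzw" -> "ekxyv" -> "EKXYV"
  probe: "focwgdyikl" -> "enbvfcxhjk" -> "ENBVFCXHJK"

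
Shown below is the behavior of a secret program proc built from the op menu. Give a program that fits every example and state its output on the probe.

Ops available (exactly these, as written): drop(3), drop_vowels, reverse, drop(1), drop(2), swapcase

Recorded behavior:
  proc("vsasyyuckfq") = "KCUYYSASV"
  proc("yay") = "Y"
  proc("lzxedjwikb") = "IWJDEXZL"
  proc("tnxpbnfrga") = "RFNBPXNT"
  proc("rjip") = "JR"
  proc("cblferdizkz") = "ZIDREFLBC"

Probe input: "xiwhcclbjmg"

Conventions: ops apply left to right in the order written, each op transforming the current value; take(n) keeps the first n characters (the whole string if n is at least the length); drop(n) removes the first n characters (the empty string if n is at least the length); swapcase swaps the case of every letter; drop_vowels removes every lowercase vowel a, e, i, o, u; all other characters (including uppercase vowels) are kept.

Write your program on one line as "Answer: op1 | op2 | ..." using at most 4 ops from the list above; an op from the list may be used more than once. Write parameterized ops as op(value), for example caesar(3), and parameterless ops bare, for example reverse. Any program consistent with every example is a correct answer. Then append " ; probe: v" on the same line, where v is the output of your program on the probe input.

swapcase | reverse | drop(2) ; probe: "JBLCCHWIX"

Check, running the answer program on each example:
  "vsasyyuckfq" -> "VSASYYUCKFQ" -> "QFKCUYYSASV" -> "KCUYYSASV"
  "yay" -> "YAY" -> "YAY" -> "Y"
  "lzxedjwikb" -> "LZXEDJWIKB" -> "BKIWJDEXZL" -> "IWJDEXZL"
  "tnxpbnfrga" -> "TNXPBNFRGA" -> "AGRFNBPXNT" -> "RFNBPXNT"
  "rjip" -> "RJIP" -> "PIJR" -> "JR"
  "cblferdizkz" -> "CBLFERDIZKZ" -> "ZKZIDREFLBC" -> "ZIDREFLBC"
  probe: "xiwhcclbjmg" -> "XIWHCCLBJMG" -> "GMJBLCCHWIX" -> "JBLCCHWIX"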